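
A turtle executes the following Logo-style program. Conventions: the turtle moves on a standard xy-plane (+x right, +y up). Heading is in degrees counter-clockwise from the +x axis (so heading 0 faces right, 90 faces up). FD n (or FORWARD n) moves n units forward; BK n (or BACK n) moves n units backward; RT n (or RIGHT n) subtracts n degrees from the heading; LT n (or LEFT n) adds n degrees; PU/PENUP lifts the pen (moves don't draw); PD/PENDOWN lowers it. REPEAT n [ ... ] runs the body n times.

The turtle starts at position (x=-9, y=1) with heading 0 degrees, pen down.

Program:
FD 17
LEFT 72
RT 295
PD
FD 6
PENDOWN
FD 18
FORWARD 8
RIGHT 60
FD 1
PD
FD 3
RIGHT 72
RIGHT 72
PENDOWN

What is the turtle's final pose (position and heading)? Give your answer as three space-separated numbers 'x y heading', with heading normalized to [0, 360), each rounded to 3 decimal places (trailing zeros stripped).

Executing turtle program step by step:
Start: pos=(-9,1), heading=0, pen down
FD 17: (-9,1) -> (8,1) [heading=0, draw]
LT 72: heading 0 -> 72
RT 295: heading 72 -> 137
PD: pen down
FD 6: (8,1) -> (3.612,5.092) [heading=137, draw]
PD: pen down
FD 18: (3.612,5.092) -> (-9.552,17.368) [heading=137, draw]
FD 8: (-9.552,17.368) -> (-15.403,22.824) [heading=137, draw]
RT 60: heading 137 -> 77
FD 1: (-15.403,22.824) -> (-15.178,23.798) [heading=77, draw]
PD: pen down
FD 3: (-15.178,23.798) -> (-14.504,26.721) [heading=77, draw]
RT 72: heading 77 -> 5
RT 72: heading 5 -> 293
PD: pen down
Final: pos=(-14.504,26.721), heading=293, 6 segment(s) drawn

Answer: -14.504 26.721 293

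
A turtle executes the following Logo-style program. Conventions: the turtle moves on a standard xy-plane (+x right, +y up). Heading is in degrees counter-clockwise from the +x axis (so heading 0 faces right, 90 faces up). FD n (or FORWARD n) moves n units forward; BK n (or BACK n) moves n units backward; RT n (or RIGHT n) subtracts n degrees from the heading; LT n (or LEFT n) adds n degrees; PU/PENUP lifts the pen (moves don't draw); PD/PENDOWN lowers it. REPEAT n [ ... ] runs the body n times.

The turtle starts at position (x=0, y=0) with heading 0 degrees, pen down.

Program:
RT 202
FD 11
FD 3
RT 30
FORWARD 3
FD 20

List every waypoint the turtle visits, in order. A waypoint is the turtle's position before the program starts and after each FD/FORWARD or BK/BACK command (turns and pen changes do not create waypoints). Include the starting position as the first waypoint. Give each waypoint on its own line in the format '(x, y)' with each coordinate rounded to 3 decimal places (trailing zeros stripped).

Executing turtle program step by step:
Start: pos=(0,0), heading=0, pen down
RT 202: heading 0 -> 158
FD 11: (0,0) -> (-10.199,4.121) [heading=158, draw]
FD 3: (-10.199,4.121) -> (-12.981,5.244) [heading=158, draw]
RT 30: heading 158 -> 128
FD 3: (-12.981,5.244) -> (-14.828,7.609) [heading=128, draw]
FD 20: (-14.828,7.609) -> (-27.141,23.369) [heading=128, draw]
Final: pos=(-27.141,23.369), heading=128, 4 segment(s) drawn
Waypoints (5 total):
(0, 0)
(-10.199, 4.121)
(-12.981, 5.244)
(-14.828, 7.609)
(-27.141, 23.369)

Answer: (0, 0)
(-10.199, 4.121)
(-12.981, 5.244)
(-14.828, 7.609)
(-27.141, 23.369)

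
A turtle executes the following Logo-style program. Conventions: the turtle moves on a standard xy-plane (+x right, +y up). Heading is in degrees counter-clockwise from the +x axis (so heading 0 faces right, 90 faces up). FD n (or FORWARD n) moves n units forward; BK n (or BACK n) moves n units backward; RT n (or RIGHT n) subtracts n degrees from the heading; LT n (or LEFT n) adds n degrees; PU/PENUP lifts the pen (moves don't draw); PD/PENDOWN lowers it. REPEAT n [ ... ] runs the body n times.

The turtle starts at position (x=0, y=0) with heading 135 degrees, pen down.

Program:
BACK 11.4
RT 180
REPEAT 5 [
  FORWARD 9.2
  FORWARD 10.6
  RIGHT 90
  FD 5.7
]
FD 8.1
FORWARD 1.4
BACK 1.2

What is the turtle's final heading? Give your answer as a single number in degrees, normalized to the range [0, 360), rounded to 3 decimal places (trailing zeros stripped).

Executing turtle program step by step:
Start: pos=(0,0), heading=135, pen down
BK 11.4: (0,0) -> (8.061,-8.061) [heading=135, draw]
RT 180: heading 135 -> 315
REPEAT 5 [
  -- iteration 1/5 --
  FD 9.2: (8.061,-8.061) -> (14.566,-14.566) [heading=315, draw]
  FD 10.6: (14.566,-14.566) -> (22.062,-22.062) [heading=315, draw]
  RT 90: heading 315 -> 225
  FD 5.7: (22.062,-22.062) -> (18.031,-26.092) [heading=225, draw]
  -- iteration 2/5 --
  FD 9.2: (18.031,-26.092) -> (11.526,-32.598) [heading=225, draw]
  FD 10.6: (11.526,-32.598) -> (4.031,-40.093) [heading=225, draw]
  RT 90: heading 225 -> 135
  FD 5.7: (4.031,-40.093) -> (0,-36.062) [heading=135, draw]
  -- iteration 3/5 --
  FD 9.2: (0,-36.062) -> (-6.505,-29.557) [heading=135, draw]
  FD 10.6: (-6.505,-29.557) -> (-14.001,-22.062) [heading=135, draw]
  RT 90: heading 135 -> 45
  FD 5.7: (-14.001,-22.062) -> (-9.97,-18.031) [heading=45, draw]
  -- iteration 4/5 --
  FD 9.2: (-9.97,-18.031) -> (-3.465,-11.526) [heading=45, draw]
  FD 10.6: (-3.465,-11.526) -> (4.031,-4.031) [heading=45, draw]
  RT 90: heading 45 -> 315
  FD 5.7: (4.031,-4.031) -> (8.061,-8.061) [heading=315, draw]
  -- iteration 5/5 --
  FD 9.2: (8.061,-8.061) -> (14.566,-14.566) [heading=315, draw]
  FD 10.6: (14.566,-14.566) -> (22.062,-22.062) [heading=315, draw]
  RT 90: heading 315 -> 225
  FD 5.7: (22.062,-22.062) -> (18.031,-26.092) [heading=225, draw]
]
FD 8.1: (18.031,-26.092) -> (12.304,-31.82) [heading=225, draw]
FD 1.4: (12.304,-31.82) -> (11.314,-32.81) [heading=225, draw]
BK 1.2: (11.314,-32.81) -> (12.162,-31.961) [heading=225, draw]
Final: pos=(12.162,-31.961), heading=225, 19 segment(s) drawn

Answer: 225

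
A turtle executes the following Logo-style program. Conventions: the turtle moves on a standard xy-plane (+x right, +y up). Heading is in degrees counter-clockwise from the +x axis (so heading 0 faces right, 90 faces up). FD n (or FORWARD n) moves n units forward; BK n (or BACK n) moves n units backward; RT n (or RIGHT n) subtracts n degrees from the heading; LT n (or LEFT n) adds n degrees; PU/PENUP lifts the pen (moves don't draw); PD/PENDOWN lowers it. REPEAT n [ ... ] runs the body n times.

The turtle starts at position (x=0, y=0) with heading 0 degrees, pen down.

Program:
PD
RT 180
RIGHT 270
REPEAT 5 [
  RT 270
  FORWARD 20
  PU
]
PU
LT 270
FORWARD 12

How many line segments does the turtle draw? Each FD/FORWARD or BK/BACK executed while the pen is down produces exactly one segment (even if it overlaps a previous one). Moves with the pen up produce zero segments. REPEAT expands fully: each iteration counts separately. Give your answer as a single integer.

Executing turtle program step by step:
Start: pos=(0,0), heading=0, pen down
PD: pen down
RT 180: heading 0 -> 180
RT 270: heading 180 -> 270
REPEAT 5 [
  -- iteration 1/5 --
  RT 270: heading 270 -> 0
  FD 20: (0,0) -> (20,0) [heading=0, draw]
  PU: pen up
  -- iteration 2/5 --
  RT 270: heading 0 -> 90
  FD 20: (20,0) -> (20,20) [heading=90, move]
  PU: pen up
  -- iteration 3/5 --
  RT 270: heading 90 -> 180
  FD 20: (20,20) -> (0,20) [heading=180, move]
  PU: pen up
  -- iteration 4/5 --
  RT 270: heading 180 -> 270
  FD 20: (0,20) -> (0,0) [heading=270, move]
  PU: pen up
  -- iteration 5/5 --
  RT 270: heading 270 -> 0
  FD 20: (0,0) -> (20,0) [heading=0, move]
  PU: pen up
]
PU: pen up
LT 270: heading 0 -> 270
FD 12: (20,0) -> (20,-12) [heading=270, move]
Final: pos=(20,-12), heading=270, 1 segment(s) drawn
Segments drawn: 1

Answer: 1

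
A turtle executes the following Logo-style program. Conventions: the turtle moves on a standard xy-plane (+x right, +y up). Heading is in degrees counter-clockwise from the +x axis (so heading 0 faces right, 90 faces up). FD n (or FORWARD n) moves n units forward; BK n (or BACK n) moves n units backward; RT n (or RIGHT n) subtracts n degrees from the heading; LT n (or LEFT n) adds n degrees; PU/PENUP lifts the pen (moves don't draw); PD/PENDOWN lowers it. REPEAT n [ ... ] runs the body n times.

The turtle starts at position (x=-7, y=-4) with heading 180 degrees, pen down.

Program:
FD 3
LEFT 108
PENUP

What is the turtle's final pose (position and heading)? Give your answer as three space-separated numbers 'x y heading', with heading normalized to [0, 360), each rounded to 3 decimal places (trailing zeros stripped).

Answer: -10 -4 288

Derivation:
Executing turtle program step by step:
Start: pos=(-7,-4), heading=180, pen down
FD 3: (-7,-4) -> (-10,-4) [heading=180, draw]
LT 108: heading 180 -> 288
PU: pen up
Final: pos=(-10,-4), heading=288, 1 segment(s) drawn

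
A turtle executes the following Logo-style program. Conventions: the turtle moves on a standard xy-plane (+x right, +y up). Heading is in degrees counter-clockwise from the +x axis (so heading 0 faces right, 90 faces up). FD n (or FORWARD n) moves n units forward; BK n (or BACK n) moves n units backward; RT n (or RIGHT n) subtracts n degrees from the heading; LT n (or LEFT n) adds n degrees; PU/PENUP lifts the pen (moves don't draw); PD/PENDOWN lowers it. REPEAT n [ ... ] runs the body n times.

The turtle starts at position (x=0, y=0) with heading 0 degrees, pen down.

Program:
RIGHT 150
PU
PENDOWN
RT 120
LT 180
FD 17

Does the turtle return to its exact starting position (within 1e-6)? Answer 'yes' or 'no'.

Answer: no

Derivation:
Executing turtle program step by step:
Start: pos=(0,0), heading=0, pen down
RT 150: heading 0 -> 210
PU: pen up
PD: pen down
RT 120: heading 210 -> 90
LT 180: heading 90 -> 270
FD 17: (0,0) -> (0,-17) [heading=270, draw]
Final: pos=(0,-17), heading=270, 1 segment(s) drawn

Start position: (0, 0)
Final position: (0, -17)
Distance = 17; >= 1e-6 -> NOT closed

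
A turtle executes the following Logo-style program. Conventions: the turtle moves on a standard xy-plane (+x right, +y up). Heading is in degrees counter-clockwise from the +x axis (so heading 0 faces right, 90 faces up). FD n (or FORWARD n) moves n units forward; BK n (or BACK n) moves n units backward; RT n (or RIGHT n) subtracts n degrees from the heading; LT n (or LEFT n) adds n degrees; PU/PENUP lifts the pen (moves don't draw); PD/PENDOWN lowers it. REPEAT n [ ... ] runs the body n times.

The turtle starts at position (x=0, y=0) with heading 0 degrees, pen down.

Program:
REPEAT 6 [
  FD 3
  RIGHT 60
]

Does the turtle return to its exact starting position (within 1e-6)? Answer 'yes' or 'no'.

Answer: yes

Derivation:
Executing turtle program step by step:
Start: pos=(0,0), heading=0, pen down
REPEAT 6 [
  -- iteration 1/6 --
  FD 3: (0,0) -> (3,0) [heading=0, draw]
  RT 60: heading 0 -> 300
  -- iteration 2/6 --
  FD 3: (3,0) -> (4.5,-2.598) [heading=300, draw]
  RT 60: heading 300 -> 240
  -- iteration 3/6 --
  FD 3: (4.5,-2.598) -> (3,-5.196) [heading=240, draw]
  RT 60: heading 240 -> 180
  -- iteration 4/6 --
  FD 3: (3,-5.196) -> (0,-5.196) [heading=180, draw]
  RT 60: heading 180 -> 120
  -- iteration 5/6 --
  FD 3: (0,-5.196) -> (-1.5,-2.598) [heading=120, draw]
  RT 60: heading 120 -> 60
  -- iteration 6/6 --
  FD 3: (-1.5,-2.598) -> (0,0) [heading=60, draw]
  RT 60: heading 60 -> 0
]
Final: pos=(0,0), heading=0, 6 segment(s) drawn

Start position: (0, 0)
Final position: (0, 0)
Distance = 0; < 1e-6 -> CLOSED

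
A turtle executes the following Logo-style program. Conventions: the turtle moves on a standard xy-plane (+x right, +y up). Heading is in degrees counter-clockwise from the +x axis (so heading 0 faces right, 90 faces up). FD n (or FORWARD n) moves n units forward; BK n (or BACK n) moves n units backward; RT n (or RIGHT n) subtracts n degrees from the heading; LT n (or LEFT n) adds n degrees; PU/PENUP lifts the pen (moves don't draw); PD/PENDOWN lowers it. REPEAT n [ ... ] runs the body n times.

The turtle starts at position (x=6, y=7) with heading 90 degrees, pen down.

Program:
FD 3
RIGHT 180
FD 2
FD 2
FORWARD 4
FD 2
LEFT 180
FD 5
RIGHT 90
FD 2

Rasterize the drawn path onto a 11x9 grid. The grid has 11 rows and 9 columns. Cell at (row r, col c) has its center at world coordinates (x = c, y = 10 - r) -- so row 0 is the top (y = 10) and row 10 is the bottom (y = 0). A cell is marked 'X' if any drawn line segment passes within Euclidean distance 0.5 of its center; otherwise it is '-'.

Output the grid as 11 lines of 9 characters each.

Segment 0: (6,7) -> (6,10)
Segment 1: (6,10) -> (6,8)
Segment 2: (6,8) -> (6,6)
Segment 3: (6,6) -> (6,2)
Segment 4: (6,2) -> (6,0)
Segment 5: (6,0) -> (6,5)
Segment 6: (6,5) -> (8,5)

Answer: ------X--
------X--
------X--
------X--
------X--
------XXX
------X--
------X--
------X--
------X--
------X--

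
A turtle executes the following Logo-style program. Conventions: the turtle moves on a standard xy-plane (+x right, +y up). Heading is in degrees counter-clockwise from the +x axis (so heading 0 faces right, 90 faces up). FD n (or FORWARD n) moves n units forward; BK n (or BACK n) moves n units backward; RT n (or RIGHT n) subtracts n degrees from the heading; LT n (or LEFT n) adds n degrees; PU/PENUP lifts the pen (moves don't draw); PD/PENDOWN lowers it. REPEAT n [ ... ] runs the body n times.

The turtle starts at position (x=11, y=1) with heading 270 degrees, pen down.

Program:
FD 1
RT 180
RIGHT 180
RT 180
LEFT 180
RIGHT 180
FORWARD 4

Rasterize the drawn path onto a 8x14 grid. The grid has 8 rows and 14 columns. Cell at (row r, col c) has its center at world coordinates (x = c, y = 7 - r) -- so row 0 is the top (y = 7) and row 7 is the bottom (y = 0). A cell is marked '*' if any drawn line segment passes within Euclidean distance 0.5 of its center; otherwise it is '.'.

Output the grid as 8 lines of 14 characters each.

Answer: ..............
..............
..............
...........*..
...........*..
...........*..
...........*..
...........*..

Derivation:
Segment 0: (11,1) -> (11,0)
Segment 1: (11,0) -> (11,4)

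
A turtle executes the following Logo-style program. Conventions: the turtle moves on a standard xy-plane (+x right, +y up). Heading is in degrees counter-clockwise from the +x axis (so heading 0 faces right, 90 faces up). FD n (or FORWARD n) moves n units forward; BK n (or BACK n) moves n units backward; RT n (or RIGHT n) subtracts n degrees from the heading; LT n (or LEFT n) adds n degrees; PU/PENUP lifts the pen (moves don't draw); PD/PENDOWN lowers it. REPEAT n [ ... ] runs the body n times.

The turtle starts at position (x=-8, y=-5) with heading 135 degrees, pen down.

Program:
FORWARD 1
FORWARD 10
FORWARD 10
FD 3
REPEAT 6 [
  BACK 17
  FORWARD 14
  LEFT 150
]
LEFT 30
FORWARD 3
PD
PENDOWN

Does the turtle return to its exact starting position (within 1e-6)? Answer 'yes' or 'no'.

Answer: no

Derivation:
Executing turtle program step by step:
Start: pos=(-8,-5), heading=135, pen down
FD 1: (-8,-5) -> (-8.707,-4.293) [heading=135, draw]
FD 10: (-8.707,-4.293) -> (-15.778,2.778) [heading=135, draw]
FD 10: (-15.778,2.778) -> (-22.849,9.849) [heading=135, draw]
FD 3: (-22.849,9.849) -> (-24.971,11.971) [heading=135, draw]
REPEAT 6 [
  -- iteration 1/6 --
  BK 17: (-24.971,11.971) -> (-12.95,-0.05) [heading=135, draw]
  FD 14: (-12.95,-0.05) -> (-22.849,9.849) [heading=135, draw]
  LT 150: heading 135 -> 285
  -- iteration 2/6 --
  BK 17: (-22.849,9.849) -> (-27.249,26.27) [heading=285, draw]
  FD 14: (-27.249,26.27) -> (-23.626,12.747) [heading=285, draw]
  LT 150: heading 285 -> 75
  -- iteration 3/6 --
  BK 17: (-23.626,12.747) -> (-28.026,-3.674) [heading=75, draw]
  FD 14: (-28.026,-3.674) -> (-24.402,9.849) [heading=75, draw]
  LT 150: heading 75 -> 225
  -- iteration 4/6 --
  BK 17: (-24.402,9.849) -> (-12.381,21.87) [heading=225, draw]
  FD 14: (-12.381,21.87) -> (-22.281,11.971) [heading=225, draw]
  LT 150: heading 225 -> 15
  -- iteration 5/6 --
  BK 17: (-22.281,11.971) -> (-38.702,7.571) [heading=15, draw]
  FD 14: (-38.702,7.571) -> (-25.179,11.194) [heading=15, draw]
  LT 150: heading 15 -> 165
  -- iteration 6/6 --
  BK 17: (-25.179,11.194) -> (-8.758,6.794) [heading=165, draw]
  FD 14: (-8.758,6.794) -> (-22.281,10.418) [heading=165, draw]
  LT 150: heading 165 -> 315
]
LT 30: heading 315 -> 345
FD 3: (-22.281,10.418) -> (-19.383,9.641) [heading=345, draw]
PD: pen down
PD: pen down
Final: pos=(-19.383,9.641), heading=345, 17 segment(s) drawn

Start position: (-8, -5)
Final position: (-19.383, 9.641)
Distance = 18.546; >= 1e-6 -> NOT closed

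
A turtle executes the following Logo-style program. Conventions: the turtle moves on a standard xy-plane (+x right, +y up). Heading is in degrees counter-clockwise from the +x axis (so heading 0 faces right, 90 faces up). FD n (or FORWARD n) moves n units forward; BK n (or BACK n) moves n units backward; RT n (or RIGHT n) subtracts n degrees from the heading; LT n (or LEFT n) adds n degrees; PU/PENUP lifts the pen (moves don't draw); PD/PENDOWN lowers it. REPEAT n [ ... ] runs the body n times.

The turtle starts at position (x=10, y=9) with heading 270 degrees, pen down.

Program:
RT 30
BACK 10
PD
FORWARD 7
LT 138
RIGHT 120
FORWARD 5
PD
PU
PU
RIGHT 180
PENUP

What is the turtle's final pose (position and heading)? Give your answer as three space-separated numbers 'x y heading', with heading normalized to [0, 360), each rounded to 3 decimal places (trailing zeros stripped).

Answer: 10.46 6.707 78

Derivation:
Executing turtle program step by step:
Start: pos=(10,9), heading=270, pen down
RT 30: heading 270 -> 240
BK 10: (10,9) -> (15,17.66) [heading=240, draw]
PD: pen down
FD 7: (15,17.66) -> (11.5,11.598) [heading=240, draw]
LT 138: heading 240 -> 18
RT 120: heading 18 -> 258
FD 5: (11.5,11.598) -> (10.46,6.707) [heading=258, draw]
PD: pen down
PU: pen up
PU: pen up
RT 180: heading 258 -> 78
PU: pen up
Final: pos=(10.46,6.707), heading=78, 3 segment(s) drawn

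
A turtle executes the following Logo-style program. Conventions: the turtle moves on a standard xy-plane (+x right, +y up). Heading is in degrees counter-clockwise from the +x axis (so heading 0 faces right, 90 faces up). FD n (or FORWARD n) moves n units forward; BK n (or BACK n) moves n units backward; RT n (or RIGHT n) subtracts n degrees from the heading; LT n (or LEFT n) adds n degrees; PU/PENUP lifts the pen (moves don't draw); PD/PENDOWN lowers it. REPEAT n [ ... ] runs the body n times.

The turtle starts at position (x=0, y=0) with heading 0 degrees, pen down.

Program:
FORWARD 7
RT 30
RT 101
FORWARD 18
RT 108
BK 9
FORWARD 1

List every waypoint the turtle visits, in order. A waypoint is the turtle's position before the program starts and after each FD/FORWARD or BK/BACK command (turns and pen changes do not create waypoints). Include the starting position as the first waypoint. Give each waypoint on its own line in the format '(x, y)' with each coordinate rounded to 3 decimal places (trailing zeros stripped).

Executing turtle program step by step:
Start: pos=(0,0), heading=0, pen down
FD 7: (0,0) -> (7,0) [heading=0, draw]
RT 30: heading 0 -> 330
RT 101: heading 330 -> 229
FD 18: (7,0) -> (-4.809,-13.585) [heading=229, draw]
RT 108: heading 229 -> 121
BK 9: (-4.809,-13.585) -> (-0.174,-21.299) [heading=121, draw]
FD 1: (-0.174,-21.299) -> (-0.689,-20.442) [heading=121, draw]
Final: pos=(-0.689,-20.442), heading=121, 4 segment(s) drawn
Waypoints (5 total):
(0, 0)
(7, 0)
(-4.809, -13.585)
(-0.174, -21.299)
(-0.689, -20.442)

Answer: (0, 0)
(7, 0)
(-4.809, -13.585)
(-0.174, -21.299)
(-0.689, -20.442)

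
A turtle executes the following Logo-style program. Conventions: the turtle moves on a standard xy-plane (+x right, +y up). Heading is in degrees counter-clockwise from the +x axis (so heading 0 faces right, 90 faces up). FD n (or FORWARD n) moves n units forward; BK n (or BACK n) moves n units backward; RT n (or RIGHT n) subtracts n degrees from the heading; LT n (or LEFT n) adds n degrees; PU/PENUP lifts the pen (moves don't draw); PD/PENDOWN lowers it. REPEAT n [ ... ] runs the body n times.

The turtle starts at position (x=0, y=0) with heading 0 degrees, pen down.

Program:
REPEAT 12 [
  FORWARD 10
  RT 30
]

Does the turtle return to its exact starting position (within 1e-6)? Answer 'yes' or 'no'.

Answer: yes

Derivation:
Executing turtle program step by step:
Start: pos=(0,0), heading=0, pen down
REPEAT 12 [
  -- iteration 1/12 --
  FD 10: (0,0) -> (10,0) [heading=0, draw]
  RT 30: heading 0 -> 330
  -- iteration 2/12 --
  FD 10: (10,0) -> (18.66,-5) [heading=330, draw]
  RT 30: heading 330 -> 300
  -- iteration 3/12 --
  FD 10: (18.66,-5) -> (23.66,-13.66) [heading=300, draw]
  RT 30: heading 300 -> 270
  -- iteration 4/12 --
  FD 10: (23.66,-13.66) -> (23.66,-23.66) [heading=270, draw]
  RT 30: heading 270 -> 240
  -- iteration 5/12 --
  FD 10: (23.66,-23.66) -> (18.66,-32.321) [heading=240, draw]
  RT 30: heading 240 -> 210
  -- iteration 6/12 --
  FD 10: (18.66,-32.321) -> (10,-37.321) [heading=210, draw]
  RT 30: heading 210 -> 180
  -- iteration 7/12 --
  FD 10: (10,-37.321) -> (0,-37.321) [heading=180, draw]
  RT 30: heading 180 -> 150
  -- iteration 8/12 --
  FD 10: (0,-37.321) -> (-8.66,-32.321) [heading=150, draw]
  RT 30: heading 150 -> 120
  -- iteration 9/12 --
  FD 10: (-8.66,-32.321) -> (-13.66,-23.66) [heading=120, draw]
  RT 30: heading 120 -> 90
  -- iteration 10/12 --
  FD 10: (-13.66,-23.66) -> (-13.66,-13.66) [heading=90, draw]
  RT 30: heading 90 -> 60
  -- iteration 11/12 --
  FD 10: (-13.66,-13.66) -> (-8.66,-5) [heading=60, draw]
  RT 30: heading 60 -> 30
  -- iteration 12/12 --
  FD 10: (-8.66,-5) -> (0,0) [heading=30, draw]
  RT 30: heading 30 -> 0
]
Final: pos=(0,0), heading=0, 12 segment(s) drawn

Start position: (0, 0)
Final position: (0, 0)
Distance = 0; < 1e-6 -> CLOSED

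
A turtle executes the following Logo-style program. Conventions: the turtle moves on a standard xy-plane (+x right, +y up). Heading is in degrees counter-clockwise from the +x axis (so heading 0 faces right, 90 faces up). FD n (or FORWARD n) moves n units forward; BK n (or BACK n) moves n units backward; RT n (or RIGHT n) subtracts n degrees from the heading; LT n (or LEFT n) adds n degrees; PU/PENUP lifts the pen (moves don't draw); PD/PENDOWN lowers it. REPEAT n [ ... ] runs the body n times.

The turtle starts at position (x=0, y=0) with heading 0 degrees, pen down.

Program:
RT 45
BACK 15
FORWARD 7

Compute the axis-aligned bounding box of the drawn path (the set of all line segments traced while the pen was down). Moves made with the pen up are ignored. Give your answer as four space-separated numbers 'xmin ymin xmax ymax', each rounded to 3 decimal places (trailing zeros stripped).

Executing turtle program step by step:
Start: pos=(0,0), heading=0, pen down
RT 45: heading 0 -> 315
BK 15: (0,0) -> (-10.607,10.607) [heading=315, draw]
FD 7: (-10.607,10.607) -> (-5.657,5.657) [heading=315, draw]
Final: pos=(-5.657,5.657), heading=315, 2 segment(s) drawn

Segment endpoints: x in {-10.607, -5.657, 0}, y in {0, 5.657, 10.607}
xmin=-10.607, ymin=0, xmax=0, ymax=10.607

Answer: -10.607 0 0 10.607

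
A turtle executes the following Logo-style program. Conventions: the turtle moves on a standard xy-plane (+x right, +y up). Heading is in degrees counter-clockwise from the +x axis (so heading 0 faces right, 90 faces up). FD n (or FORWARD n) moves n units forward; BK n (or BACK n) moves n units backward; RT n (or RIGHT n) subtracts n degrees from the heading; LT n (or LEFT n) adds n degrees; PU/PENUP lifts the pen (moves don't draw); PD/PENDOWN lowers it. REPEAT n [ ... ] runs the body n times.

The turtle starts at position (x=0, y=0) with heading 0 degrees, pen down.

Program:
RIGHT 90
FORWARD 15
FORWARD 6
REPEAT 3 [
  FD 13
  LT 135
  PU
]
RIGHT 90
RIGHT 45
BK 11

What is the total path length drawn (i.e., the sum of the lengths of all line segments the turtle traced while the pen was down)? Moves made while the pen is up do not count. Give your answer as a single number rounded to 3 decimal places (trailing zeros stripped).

Answer: 34

Derivation:
Executing turtle program step by step:
Start: pos=(0,0), heading=0, pen down
RT 90: heading 0 -> 270
FD 15: (0,0) -> (0,-15) [heading=270, draw]
FD 6: (0,-15) -> (0,-21) [heading=270, draw]
REPEAT 3 [
  -- iteration 1/3 --
  FD 13: (0,-21) -> (0,-34) [heading=270, draw]
  LT 135: heading 270 -> 45
  PU: pen up
  -- iteration 2/3 --
  FD 13: (0,-34) -> (9.192,-24.808) [heading=45, move]
  LT 135: heading 45 -> 180
  PU: pen up
  -- iteration 3/3 --
  FD 13: (9.192,-24.808) -> (-3.808,-24.808) [heading=180, move]
  LT 135: heading 180 -> 315
  PU: pen up
]
RT 90: heading 315 -> 225
RT 45: heading 225 -> 180
BK 11: (-3.808,-24.808) -> (7.192,-24.808) [heading=180, move]
Final: pos=(7.192,-24.808), heading=180, 3 segment(s) drawn

Segment lengths:
  seg 1: (0,0) -> (0,-15), length = 15
  seg 2: (0,-15) -> (0,-21), length = 6
  seg 3: (0,-21) -> (0,-34), length = 13
Total = 34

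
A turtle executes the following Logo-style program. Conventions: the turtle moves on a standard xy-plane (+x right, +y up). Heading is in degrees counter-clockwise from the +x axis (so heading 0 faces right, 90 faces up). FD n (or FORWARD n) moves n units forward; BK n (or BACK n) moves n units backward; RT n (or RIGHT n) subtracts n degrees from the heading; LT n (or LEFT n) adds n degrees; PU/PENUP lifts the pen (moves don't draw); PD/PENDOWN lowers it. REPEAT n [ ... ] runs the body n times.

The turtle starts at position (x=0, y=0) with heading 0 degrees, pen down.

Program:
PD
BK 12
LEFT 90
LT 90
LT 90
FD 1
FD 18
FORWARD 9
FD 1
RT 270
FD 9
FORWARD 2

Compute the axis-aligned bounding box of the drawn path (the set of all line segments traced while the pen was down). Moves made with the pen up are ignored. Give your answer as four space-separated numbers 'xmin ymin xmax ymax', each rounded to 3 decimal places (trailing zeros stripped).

Executing turtle program step by step:
Start: pos=(0,0), heading=0, pen down
PD: pen down
BK 12: (0,0) -> (-12,0) [heading=0, draw]
LT 90: heading 0 -> 90
LT 90: heading 90 -> 180
LT 90: heading 180 -> 270
FD 1: (-12,0) -> (-12,-1) [heading=270, draw]
FD 18: (-12,-1) -> (-12,-19) [heading=270, draw]
FD 9: (-12,-19) -> (-12,-28) [heading=270, draw]
FD 1: (-12,-28) -> (-12,-29) [heading=270, draw]
RT 270: heading 270 -> 0
FD 9: (-12,-29) -> (-3,-29) [heading=0, draw]
FD 2: (-3,-29) -> (-1,-29) [heading=0, draw]
Final: pos=(-1,-29), heading=0, 7 segment(s) drawn

Segment endpoints: x in {-12, -12, -12, -3, -1, 0}, y in {-29, -28, -19, -1, 0}
xmin=-12, ymin=-29, xmax=0, ymax=0

Answer: -12 -29 0 0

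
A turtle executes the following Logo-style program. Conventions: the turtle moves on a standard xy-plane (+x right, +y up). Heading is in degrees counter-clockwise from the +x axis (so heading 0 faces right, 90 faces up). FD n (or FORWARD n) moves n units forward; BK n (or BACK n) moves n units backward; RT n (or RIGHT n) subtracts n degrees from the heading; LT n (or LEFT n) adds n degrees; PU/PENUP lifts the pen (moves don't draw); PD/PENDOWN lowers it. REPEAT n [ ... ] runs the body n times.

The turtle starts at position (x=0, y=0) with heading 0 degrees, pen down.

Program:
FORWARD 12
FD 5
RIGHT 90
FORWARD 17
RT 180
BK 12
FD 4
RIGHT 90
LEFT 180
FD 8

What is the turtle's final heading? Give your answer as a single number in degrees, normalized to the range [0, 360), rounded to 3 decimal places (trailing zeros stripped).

Executing turtle program step by step:
Start: pos=(0,0), heading=0, pen down
FD 12: (0,0) -> (12,0) [heading=0, draw]
FD 5: (12,0) -> (17,0) [heading=0, draw]
RT 90: heading 0 -> 270
FD 17: (17,0) -> (17,-17) [heading=270, draw]
RT 180: heading 270 -> 90
BK 12: (17,-17) -> (17,-29) [heading=90, draw]
FD 4: (17,-29) -> (17,-25) [heading=90, draw]
RT 90: heading 90 -> 0
LT 180: heading 0 -> 180
FD 8: (17,-25) -> (9,-25) [heading=180, draw]
Final: pos=(9,-25), heading=180, 6 segment(s) drawn

Answer: 180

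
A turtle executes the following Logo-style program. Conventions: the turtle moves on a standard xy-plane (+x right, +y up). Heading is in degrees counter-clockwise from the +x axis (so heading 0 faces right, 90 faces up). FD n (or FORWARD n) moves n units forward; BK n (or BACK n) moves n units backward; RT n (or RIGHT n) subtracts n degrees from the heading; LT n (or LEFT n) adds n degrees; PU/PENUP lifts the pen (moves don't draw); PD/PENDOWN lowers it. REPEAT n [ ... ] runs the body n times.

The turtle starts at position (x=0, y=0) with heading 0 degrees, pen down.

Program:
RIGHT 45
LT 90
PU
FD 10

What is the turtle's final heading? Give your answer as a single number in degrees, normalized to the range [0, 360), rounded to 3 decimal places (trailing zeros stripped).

Executing turtle program step by step:
Start: pos=(0,0), heading=0, pen down
RT 45: heading 0 -> 315
LT 90: heading 315 -> 45
PU: pen up
FD 10: (0,0) -> (7.071,7.071) [heading=45, move]
Final: pos=(7.071,7.071), heading=45, 0 segment(s) drawn

Answer: 45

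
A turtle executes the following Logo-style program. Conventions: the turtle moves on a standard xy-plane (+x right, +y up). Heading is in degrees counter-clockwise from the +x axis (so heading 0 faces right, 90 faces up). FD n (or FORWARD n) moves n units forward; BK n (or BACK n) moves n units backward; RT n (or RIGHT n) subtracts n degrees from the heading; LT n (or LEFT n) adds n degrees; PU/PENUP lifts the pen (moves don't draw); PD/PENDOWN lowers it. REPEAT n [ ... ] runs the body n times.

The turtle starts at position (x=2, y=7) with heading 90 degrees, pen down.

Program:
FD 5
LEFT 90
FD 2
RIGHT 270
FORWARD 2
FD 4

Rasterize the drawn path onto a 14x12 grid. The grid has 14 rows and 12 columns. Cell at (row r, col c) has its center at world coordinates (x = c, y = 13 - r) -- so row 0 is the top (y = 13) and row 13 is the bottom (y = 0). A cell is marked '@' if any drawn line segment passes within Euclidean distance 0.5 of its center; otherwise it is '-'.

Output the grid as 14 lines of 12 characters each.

Segment 0: (2,7) -> (2,12)
Segment 1: (2,12) -> (0,12)
Segment 2: (0,12) -> (0,10)
Segment 3: (0,10) -> (0,6)

Answer: ------------
@@@---------
@-@---------
@-@---------
@-@---------
@-@---------
@-@---------
@-----------
------------
------------
------------
------------
------------
------------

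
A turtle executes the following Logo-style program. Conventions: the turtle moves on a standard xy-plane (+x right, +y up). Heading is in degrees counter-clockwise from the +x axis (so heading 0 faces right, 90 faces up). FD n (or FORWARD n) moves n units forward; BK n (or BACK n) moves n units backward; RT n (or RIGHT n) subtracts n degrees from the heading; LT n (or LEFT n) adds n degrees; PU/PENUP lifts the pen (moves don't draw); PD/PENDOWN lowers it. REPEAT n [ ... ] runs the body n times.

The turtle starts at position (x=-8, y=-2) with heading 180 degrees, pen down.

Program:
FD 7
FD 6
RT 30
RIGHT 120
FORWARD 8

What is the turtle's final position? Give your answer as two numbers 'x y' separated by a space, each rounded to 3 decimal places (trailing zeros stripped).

Executing turtle program step by step:
Start: pos=(-8,-2), heading=180, pen down
FD 7: (-8,-2) -> (-15,-2) [heading=180, draw]
FD 6: (-15,-2) -> (-21,-2) [heading=180, draw]
RT 30: heading 180 -> 150
RT 120: heading 150 -> 30
FD 8: (-21,-2) -> (-14.072,2) [heading=30, draw]
Final: pos=(-14.072,2), heading=30, 3 segment(s) drawn

Answer: -14.072 2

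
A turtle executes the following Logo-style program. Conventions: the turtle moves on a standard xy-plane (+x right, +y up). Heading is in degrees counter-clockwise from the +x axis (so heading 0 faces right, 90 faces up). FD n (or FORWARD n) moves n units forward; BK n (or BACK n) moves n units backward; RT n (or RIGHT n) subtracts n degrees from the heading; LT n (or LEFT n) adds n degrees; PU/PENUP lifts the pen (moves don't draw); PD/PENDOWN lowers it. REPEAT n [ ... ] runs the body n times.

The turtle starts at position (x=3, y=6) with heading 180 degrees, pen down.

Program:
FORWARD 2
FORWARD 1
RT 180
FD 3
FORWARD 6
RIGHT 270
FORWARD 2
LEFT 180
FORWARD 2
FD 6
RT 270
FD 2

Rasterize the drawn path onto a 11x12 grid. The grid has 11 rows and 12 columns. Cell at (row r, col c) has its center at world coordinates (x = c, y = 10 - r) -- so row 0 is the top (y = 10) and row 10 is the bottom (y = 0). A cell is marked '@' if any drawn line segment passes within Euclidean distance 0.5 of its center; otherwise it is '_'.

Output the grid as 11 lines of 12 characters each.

Segment 0: (3,6) -> (1,6)
Segment 1: (1,6) -> (0,6)
Segment 2: (0,6) -> (3,6)
Segment 3: (3,6) -> (9,6)
Segment 4: (9,6) -> (9,8)
Segment 5: (9,8) -> (9,6)
Segment 6: (9,6) -> (9,0)
Segment 7: (9,0) -> (11,0)

Answer: ____________
____________
_________@__
_________@__
@@@@@@@@@@__
_________@__
_________@__
_________@__
_________@__
_________@__
_________@@@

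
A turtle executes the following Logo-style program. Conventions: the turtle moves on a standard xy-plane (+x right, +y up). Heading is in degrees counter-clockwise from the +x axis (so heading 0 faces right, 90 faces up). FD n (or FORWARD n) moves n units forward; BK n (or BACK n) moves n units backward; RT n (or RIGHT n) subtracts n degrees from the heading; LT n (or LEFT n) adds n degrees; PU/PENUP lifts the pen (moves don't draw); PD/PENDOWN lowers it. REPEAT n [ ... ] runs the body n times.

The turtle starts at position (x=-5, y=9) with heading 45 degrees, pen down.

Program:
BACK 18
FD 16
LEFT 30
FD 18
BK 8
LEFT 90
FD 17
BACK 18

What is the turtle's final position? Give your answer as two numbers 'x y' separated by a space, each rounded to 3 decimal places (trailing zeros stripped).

Answer: -2.86 16.986

Derivation:
Executing turtle program step by step:
Start: pos=(-5,9), heading=45, pen down
BK 18: (-5,9) -> (-17.728,-3.728) [heading=45, draw]
FD 16: (-17.728,-3.728) -> (-6.414,7.586) [heading=45, draw]
LT 30: heading 45 -> 75
FD 18: (-6.414,7.586) -> (-1.755,24.972) [heading=75, draw]
BK 8: (-1.755,24.972) -> (-3.826,17.245) [heading=75, draw]
LT 90: heading 75 -> 165
FD 17: (-3.826,17.245) -> (-20.247,21.645) [heading=165, draw]
BK 18: (-20.247,21.645) -> (-2.86,16.986) [heading=165, draw]
Final: pos=(-2.86,16.986), heading=165, 6 segment(s) drawn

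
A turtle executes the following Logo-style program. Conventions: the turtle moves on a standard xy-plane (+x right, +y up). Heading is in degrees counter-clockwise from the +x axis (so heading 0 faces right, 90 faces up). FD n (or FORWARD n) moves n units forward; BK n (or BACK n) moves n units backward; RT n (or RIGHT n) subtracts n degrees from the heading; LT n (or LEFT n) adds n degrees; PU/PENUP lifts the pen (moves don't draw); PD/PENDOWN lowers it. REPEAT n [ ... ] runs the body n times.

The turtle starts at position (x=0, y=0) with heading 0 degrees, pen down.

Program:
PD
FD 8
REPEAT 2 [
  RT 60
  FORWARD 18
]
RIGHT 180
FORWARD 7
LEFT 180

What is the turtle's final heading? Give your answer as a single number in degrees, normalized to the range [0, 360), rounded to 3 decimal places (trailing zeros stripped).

Executing turtle program step by step:
Start: pos=(0,0), heading=0, pen down
PD: pen down
FD 8: (0,0) -> (8,0) [heading=0, draw]
REPEAT 2 [
  -- iteration 1/2 --
  RT 60: heading 0 -> 300
  FD 18: (8,0) -> (17,-15.588) [heading=300, draw]
  -- iteration 2/2 --
  RT 60: heading 300 -> 240
  FD 18: (17,-15.588) -> (8,-31.177) [heading=240, draw]
]
RT 180: heading 240 -> 60
FD 7: (8,-31.177) -> (11.5,-25.115) [heading=60, draw]
LT 180: heading 60 -> 240
Final: pos=(11.5,-25.115), heading=240, 4 segment(s) drawn

Answer: 240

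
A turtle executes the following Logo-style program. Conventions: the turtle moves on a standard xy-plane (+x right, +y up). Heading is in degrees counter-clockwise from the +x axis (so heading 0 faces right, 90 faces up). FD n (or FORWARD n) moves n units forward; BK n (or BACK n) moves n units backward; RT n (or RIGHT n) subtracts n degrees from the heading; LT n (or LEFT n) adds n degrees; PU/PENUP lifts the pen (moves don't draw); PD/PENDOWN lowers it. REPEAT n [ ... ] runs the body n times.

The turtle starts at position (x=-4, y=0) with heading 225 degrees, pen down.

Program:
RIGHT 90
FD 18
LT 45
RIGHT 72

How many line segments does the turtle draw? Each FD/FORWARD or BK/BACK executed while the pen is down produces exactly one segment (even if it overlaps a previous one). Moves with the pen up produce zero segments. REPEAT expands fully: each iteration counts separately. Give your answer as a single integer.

Answer: 1

Derivation:
Executing turtle program step by step:
Start: pos=(-4,0), heading=225, pen down
RT 90: heading 225 -> 135
FD 18: (-4,0) -> (-16.728,12.728) [heading=135, draw]
LT 45: heading 135 -> 180
RT 72: heading 180 -> 108
Final: pos=(-16.728,12.728), heading=108, 1 segment(s) drawn
Segments drawn: 1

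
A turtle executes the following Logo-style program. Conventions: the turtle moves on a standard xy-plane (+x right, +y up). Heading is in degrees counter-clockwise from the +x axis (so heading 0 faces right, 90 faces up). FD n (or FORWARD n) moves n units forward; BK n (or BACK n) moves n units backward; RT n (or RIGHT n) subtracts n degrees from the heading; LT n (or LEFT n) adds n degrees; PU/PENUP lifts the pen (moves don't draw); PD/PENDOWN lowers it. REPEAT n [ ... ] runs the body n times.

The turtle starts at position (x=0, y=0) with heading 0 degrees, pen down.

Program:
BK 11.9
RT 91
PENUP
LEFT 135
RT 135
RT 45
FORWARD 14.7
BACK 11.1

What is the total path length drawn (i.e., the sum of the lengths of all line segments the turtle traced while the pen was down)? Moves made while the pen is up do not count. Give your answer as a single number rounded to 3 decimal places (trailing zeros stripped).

Executing turtle program step by step:
Start: pos=(0,0), heading=0, pen down
BK 11.9: (0,0) -> (-11.9,0) [heading=0, draw]
RT 91: heading 0 -> 269
PU: pen up
LT 135: heading 269 -> 44
RT 135: heading 44 -> 269
RT 45: heading 269 -> 224
FD 14.7: (-11.9,0) -> (-22.474,-10.211) [heading=224, move]
BK 11.1: (-22.474,-10.211) -> (-14.49,-2.501) [heading=224, move]
Final: pos=(-14.49,-2.501), heading=224, 1 segment(s) drawn

Segment lengths:
  seg 1: (0,0) -> (-11.9,0), length = 11.9
Total = 11.9

Answer: 11.9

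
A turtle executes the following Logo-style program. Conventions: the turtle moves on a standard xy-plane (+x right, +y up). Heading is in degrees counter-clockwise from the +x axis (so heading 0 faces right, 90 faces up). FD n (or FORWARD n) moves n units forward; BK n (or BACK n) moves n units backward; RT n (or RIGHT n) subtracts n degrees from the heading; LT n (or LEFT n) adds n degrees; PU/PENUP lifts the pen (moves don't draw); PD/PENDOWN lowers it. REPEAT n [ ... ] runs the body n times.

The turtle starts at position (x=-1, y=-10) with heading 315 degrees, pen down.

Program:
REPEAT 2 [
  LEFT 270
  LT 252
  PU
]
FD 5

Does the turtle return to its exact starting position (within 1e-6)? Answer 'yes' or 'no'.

Answer: no

Derivation:
Executing turtle program step by step:
Start: pos=(-1,-10), heading=315, pen down
REPEAT 2 [
  -- iteration 1/2 --
  LT 270: heading 315 -> 225
  LT 252: heading 225 -> 117
  PU: pen up
  -- iteration 2/2 --
  LT 270: heading 117 -> 27
  LT 252: heading 27 -> 279
  PU: pen up
]
FD 5: (-1,-10) -> (-0.218,-14.938) [heading=279, move]
Final: pos=(-0.218,-14.938), heading=279, 0 segment(s) drawn

Start position: (-1, -10)
Final position: (-0.218, -14.938)
Distance = 5; >= 1e-6 -> NOT closed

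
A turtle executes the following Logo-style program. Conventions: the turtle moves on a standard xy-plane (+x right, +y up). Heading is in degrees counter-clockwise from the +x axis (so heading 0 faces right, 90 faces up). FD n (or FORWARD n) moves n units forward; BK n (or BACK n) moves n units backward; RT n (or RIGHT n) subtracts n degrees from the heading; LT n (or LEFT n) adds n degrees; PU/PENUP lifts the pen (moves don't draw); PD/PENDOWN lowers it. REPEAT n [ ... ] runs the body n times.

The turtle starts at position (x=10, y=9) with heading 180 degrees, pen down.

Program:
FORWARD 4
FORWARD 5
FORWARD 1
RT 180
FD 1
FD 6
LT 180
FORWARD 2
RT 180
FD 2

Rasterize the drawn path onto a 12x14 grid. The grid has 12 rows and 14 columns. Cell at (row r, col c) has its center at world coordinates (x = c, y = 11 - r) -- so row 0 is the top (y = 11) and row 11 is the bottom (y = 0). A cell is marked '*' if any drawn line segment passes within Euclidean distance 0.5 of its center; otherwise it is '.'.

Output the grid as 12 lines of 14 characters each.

Answer: ..............
..............
***********...
..............
..............
..............
..............
..............
..............
..............
..............
..............

Derivation:
Segment 0: (10,9) -> (6,9)
Segment 1: (6,9) -> (1,9)
Segment 2: (1,9) -> (0,9)
Segment 3: (0,9) -> (1,9)
Segment 4: (1,9) -> (7,9)
Segment 5: (7,9) -> (5,9)
Segment 6: (5,9) -> (7,9)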